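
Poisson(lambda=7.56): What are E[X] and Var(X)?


E[X] = Var(X) = lambda = 7.56

7.56, 7.56


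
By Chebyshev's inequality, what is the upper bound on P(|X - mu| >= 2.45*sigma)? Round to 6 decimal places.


P <= 1/k^2
k^2 = 2.45^2 = 6.0025
1/k^2 = 1 / 6.0025 = 400/2401 ≈ 0.16659725

0.166597


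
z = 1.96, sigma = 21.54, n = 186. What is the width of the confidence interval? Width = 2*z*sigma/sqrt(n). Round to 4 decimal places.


width = 2*z*sigma/sqrt(n)
2*z*sigma = 2 * 1.96 * 21.54 = 84.4368
sqrt(186) ≈ 13.638182
width = 84.4368 / 13.638182 ≈ 6.191207

6.1912


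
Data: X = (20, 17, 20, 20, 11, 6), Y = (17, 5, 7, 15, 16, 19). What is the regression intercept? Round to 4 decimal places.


a = ybar - b*xbar, where b = sum((xi-xbar)(yi-ybar)) / sum((xi-xbar)^2)
n = 6, xbar = 94/6 = 47/3 ≈ 15.666667, ybar = 79/6 ≈ 13.166667
Sxy = sum((xi-xbar)(yi-ybar)) = -248/3 ≈ -82.666667
Sxx = sum((xi-xbar)^2) = 520/3 ≈ 173.333333
b = Sxy / Sxx = -31/65 ≈ -0.476923
a = 13.166667 - (-0.476923) * 15.666667 = 2683/130 ≈ 20.638462

20.6385


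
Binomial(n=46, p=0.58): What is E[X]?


E[X] = n*p = 46 * 0.58 = 26.68

26.68


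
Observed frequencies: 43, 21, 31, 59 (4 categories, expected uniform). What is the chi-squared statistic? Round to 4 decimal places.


chi2 = sum((O-E)^2/E), E = total/4
total = 154, E = 154/4 = 38.5
(43 - 38.5)^2 / 38.5 = 20.25 / 38.5 = 81/154 ≈ 0.525974
(21 - 38.5)^2 / 38.5 = 306.25 / 38.5 = 175/22 ≈ 7.954545
(31 - 38.5)^2 / 38.5 = 56.25 / 38.5 = 225/154 ≈ 1.461039
(59 - 38.5)^2 / 38.5 = 420.25 / 38.5 = 1681/154 ≈ 10.915584
chi2 = 146/7 ≈ 20.857143

20.8571


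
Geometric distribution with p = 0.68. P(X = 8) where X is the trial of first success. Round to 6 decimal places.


P = (1-p)^(k-1) * p
(1-p)^(k-1) = 0.32^7 ≈ 0.0003435974
P = 0.0003435974 * 0.68 ≈ 0.0002336462

0.000234


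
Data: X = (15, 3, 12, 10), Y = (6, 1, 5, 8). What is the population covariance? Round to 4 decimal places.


Cov = (1/n)*sum((xi-xbar)(yi-ybar))
n = 4, xbar = 40/4 = 10, ybar = 20/4 = 5
sum((xi-xbar)(yi-ybar)) = 33
Cov = 33 / 4 = 8.25

8.2500


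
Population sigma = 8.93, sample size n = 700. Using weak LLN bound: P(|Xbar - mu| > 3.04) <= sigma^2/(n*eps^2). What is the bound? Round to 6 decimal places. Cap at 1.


bound = min(1, sigma^2/(n*eps^2))
sigma^2 = 8.93^2 = 79.7449
n*eps^2 = 700 * 3.04^2 = 700 * 9.2416 = 6469.12
sigma^2/(n*eps^2) = 79.7449 / 6469.12 ≈ 0.01232701

0.012327


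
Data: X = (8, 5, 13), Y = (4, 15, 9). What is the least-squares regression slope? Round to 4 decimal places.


b = sum((xi-xbar)(yi-ybar)) / sum((xi-xbar)^2)
n = 3, xbar = 26/3 ≈ 8.666667, ybar = 28/3 ≈ 9.333333
Sxy = sum((xi-xbar)(yi-ybar)) = -56/3 ≈ -18.666667
Sxx = sum((xi-xbar)^2) = 98/3 ≈ 32.666667
b = Sxy / Sxx = -4/7 ≈ -0.571429

-0.5714


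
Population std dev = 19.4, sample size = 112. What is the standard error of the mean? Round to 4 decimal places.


SE = sigma / sqrt(n)
sqrt(112) ≈ 10.583005
SE = 19.4 / 10.583005 ≈ 1.833128

1.8331


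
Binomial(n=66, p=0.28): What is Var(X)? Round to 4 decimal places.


Var = n*p*(1-p) = 66 * 0.28 * 0.72 = 13.3056

13.3056


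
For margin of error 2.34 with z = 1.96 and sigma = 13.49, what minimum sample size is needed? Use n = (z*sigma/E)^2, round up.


z*sigma/E = 1.96 * 13.49 / 2.34 = 66101/5850 ≈ 11.299316
(z*sigma/E)^2 ≈ 127.674547
round up: n = 128

128


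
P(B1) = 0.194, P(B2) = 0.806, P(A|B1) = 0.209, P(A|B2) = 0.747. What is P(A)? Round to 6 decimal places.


P(A) = P(A|B1)*P(B1) + P(A|B2)*P(B2)
P(A|B1)*P(B1) = 0.209 * 0.194 = 0.040546
P(A|B2)*P(B2) = 0.747 * 0.806 = 0.602082
P(A) = 0.040546 + 0.602082 = 0.642628

0.642628


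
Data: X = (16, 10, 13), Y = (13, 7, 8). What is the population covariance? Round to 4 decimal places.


Cov = (1/n)*sum((xi-xbar)(yi-ybar))
n = 3, xbar = 39/3 = 13, ybar = 28/3 ≈ 9.333333
sum((xi-xbar)(yi-ybar)) = 18
Cov = 18 / 3 = 6

6.0000


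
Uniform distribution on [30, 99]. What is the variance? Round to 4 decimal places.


Var = (b-a)^2 / 12
(b-a)^2 = (99 - 30)^2 = 4761
Var = 4761/12 = 396.75

396.7500


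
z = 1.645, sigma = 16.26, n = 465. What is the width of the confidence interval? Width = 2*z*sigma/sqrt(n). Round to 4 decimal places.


width = 2*z*sigma/sqrt(n)
2*z*sigma = 2 * 1.645 * 16.26 = 53.4954
sqrt(465) ≈ 21.563859
width = 53.4954 / 21.563859 ≈ 2.480790

2.4808


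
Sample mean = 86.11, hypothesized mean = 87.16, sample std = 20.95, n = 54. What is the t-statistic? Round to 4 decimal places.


t = (xbar - mu0) / (s/sqrt(n))
xbar - mu0 = 86.11 - 87.16 = -1.05
sqrt(54) ≈ 7.34846923
s/sqrt(n) = 20.95 / 7.34846923 ≈ 2.85093390
t = -1.05 / 2.85093390 ≈ -0.368300

-0.3683


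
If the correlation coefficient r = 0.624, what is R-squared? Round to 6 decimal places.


R^2 = r^2 = (0.624)^2 = 0.389376

0.389376


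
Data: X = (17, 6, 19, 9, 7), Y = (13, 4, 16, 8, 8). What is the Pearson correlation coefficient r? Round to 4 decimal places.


r = sum((xi-xbar)(yi-ybar)) / sqrt(sum((xi-xbar)^2) * sum((yi-ybar)^2))
n = 5, xbar = 58/5 = 11.6, ybar = 49/5 = 9.8
Sxy = sum((xi-xbar)(yi-ybar)) = 108.6
Sxx = sum((xi-xbar)^2) = 143.2
Syy = sum((yi-ybar)^2) = 88.8
sqrt(Sxx*Syy) ≈ 112.765952
r = Sxy / sqrt(Sxx*Syy) = 108.6 / 112.765952 ≈ 0.963057

0.9631


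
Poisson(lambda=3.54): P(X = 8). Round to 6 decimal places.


P = e^(-lam) * lam^k / k!
e^(-3.54) ≈ 0.02901333
lam^k = 3.54^8 ≈ 24661.875229
k! = 8! = 40320
P = 0.02901333 * 24661.875229 / 40320 ≈ 0.017746

0.017746


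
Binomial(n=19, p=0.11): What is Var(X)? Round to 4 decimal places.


Var = n*p*(1-p) = 19 * 0.11 * 0.89 = 1.8601

1.8601


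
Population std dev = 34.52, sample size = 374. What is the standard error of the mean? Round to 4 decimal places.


SE = sigma / sqrt(n)
sqrt(374) ≈ 19.339080
SE = 34.52 / 19.339080 ≈ 1.784987

1.7850


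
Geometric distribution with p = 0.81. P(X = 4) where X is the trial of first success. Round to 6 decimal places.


P = (1-p)^(k-1) * p
(1-p)^(k-1) = 0.19^3 = 0.006859
P = 0.006859 * 0.81 = 0.00555579

0.005556


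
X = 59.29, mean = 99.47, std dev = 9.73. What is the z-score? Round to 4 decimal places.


z = (X - mu) / sigma
X - mu = 59.29 - 99.47 = -40.18
z = -40.18 / 9.73 = -574/139 ≈ -4.129496

-4.1295


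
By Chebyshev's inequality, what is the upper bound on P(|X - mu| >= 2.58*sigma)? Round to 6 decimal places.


P <= 1/k^2
k^2 = 2.58^2 = 6.6564
1/k^2 = 1 / 6.6564 ≈ 0.15023136

0.150231


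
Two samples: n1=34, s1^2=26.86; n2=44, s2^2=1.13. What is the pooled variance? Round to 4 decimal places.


sp^2 = ((n1-1)*s1^2 + (n2-1)*s2^2)/(n1+n2-2)
(n1-1)*s1^2 = 33 * 26.86 = 886.38
(n2-1)*s2^2 = 43 * 1.13 = 48.59
numerator = 886.38 + 48.59 = 934.97
n1+n2-2 = 76
sp^2 = 934.97 / 76 = 93497/7600 ≈ 12.302237

12.3022


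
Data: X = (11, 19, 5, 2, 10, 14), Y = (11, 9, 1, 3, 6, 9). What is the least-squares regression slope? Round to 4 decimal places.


b = sum((xi-xbar)(yi-ybar)) / sum((xi-xbar)^2)
n = 6, xbar = 61/6 ≈ 10.166667, ybar = 39/6 = 6.5
Sxy = sum((xi-xbar)(yi-ybar)) = 92.5
Sxx = sum((xi-xbar)^2) = 1121/6 ≈ 186.833333
b = Sxy / Sxx = 555/1121 ≈ 0.495094

0.4951


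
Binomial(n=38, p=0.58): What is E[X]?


E[X] = n*p = 38 * 0.58 = 22.04

22.04


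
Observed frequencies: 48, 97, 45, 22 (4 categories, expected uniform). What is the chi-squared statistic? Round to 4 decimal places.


chi2 = sum((O-E)^2/E), E = total/4
total = 212, E = 212/4 = 53
(48 - 53)^2 / 53 = 25 / 53 = 25/53 ≈ 0.471698
(97 - 53)^2 / 53 = 1936 / 53 = 1936/53 ≈ 36.528302
(45 - 53)^2 / 53 = 64 / 53 = 64/53 ≈ 1.207547
(22 - 53)^2 / 53 = 961 / 53 = 961/53 ≈ 18.132075
chi2 = 2986/53 ≈ 56.339623

56.3396


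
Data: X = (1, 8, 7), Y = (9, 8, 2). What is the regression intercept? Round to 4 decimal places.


a = ybar - b*xbar, where b = sum((xi-xbar)(yi-ybar)) / sum((xi-xbar)^2)
n = 3, xbar = 16/3 ≈ 5.333333, ybar = 19/3 ≈ 6.333333
Sxy = sum((xi-xbar)(yi-ybar)) = -43/3 ≈ -14.333333
Sxx = sum((xi-xbar)^2) = 86/3 ≈ 28.666667
b = Sxy / Sxx = -0.5
a = 6.333333 - (-0.5) * 5.333333 = 9

9.0000


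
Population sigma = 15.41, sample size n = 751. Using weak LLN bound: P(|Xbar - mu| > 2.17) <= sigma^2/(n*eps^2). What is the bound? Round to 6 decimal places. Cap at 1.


bound = min(1, sigma^2/(n*eps^2))
sigma^2 = 15.41^2 = 237.4681
n*eps^2 = 751 * 2.17^2 = 751 * 4.7089 = 3536.3839
sigma^2/(n*eps^2) = 237.4681 / 3536.3839 ≈ 0.06714998

0.067150


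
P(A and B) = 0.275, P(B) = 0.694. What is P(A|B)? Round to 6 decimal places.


P(A|B) = P(A and B) / P(B) = 0.275 / 0.694 = 275/694 ≈ 0.39625360

0.396254


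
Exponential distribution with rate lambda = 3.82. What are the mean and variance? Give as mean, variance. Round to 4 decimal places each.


mean = 1/lam, var = 1/lam^2
mean = 1 / 3.82 = 50/191 ≈ 0.261780
lam^2 = 3.82^2 = 14.5924
var = 1 / 14.5924 ≈ 0.068529

0.2618, 0.0685


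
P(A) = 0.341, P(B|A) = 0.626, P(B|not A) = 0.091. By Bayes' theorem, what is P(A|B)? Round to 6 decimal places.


P(A|B) = P(B|A)*P(A) / P(B), P(B) = P(B|A)*P(A) + P(B|not A)*P(not A)
P(B|A)*P(A) = 0.626 * 0.341 = 0.213466
P(B|not A)*P(not A) = 0.091 * 0.659 = 0.059969
P(B) = 0.213466 + 0.059969 = 0.273435
P(A|B) = 0.213466 / 0.273435 ≈ 0.78068279

0.780683


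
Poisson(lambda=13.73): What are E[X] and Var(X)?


E[X] = Var(X) = lambda = 13.73

13.73, 13.73


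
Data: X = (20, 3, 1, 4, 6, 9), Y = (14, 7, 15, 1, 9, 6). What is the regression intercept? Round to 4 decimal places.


a = ybar - b*xbar, where b = sum((xi-xbar)(yi-ybar)) / sum((xi-xbar)^2)
n = 6, xbar = 43/6 ≈ 7.166667, ybar = 52/6 = 26/3 ≈ 8.666667
Sxy = sum((xi-xbar)(yi-ybar)) = 166/3 ≈ 55.333333
Sxx = sum((xi-xbar)^2) = 1409/6 ≈ 234.833333
b = Sxy / Sxx = 332/1409 ≈ 0.235628
a = 8.666667 - 0.235628 * 7.166667 = 9832/1409 ≈ 6.977999

6.9780


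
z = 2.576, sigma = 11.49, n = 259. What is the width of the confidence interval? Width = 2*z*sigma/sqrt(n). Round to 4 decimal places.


width = 2*z*sigma/sqrt(n)
2*z*sigma = 2 * 2.576 * 11.49 = 59.19648
sqrt(259) ≈ 16.093477
width = 59.19648 / 16.093477 ≈ 3.678290

3.6783


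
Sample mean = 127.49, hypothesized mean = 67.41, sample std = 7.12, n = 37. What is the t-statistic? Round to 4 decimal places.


t = (xbar - mu0) / (s/sqrt(n))
xbar - mu0 = 127.49 - 67.41 = 60.08
sqrt(37) ≈ 6.08276253
s/sqrt(n) = 7.12 / 6.08276253 ≈ 1.17052079
t = 60.08 / 1.17052079 ≈ 51.327580

51.3276


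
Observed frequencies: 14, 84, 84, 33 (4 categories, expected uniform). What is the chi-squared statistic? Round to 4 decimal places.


chi2 = sum((O-E)^2/E), E = total/4
total = 215, E = 215/4 = 53.75
(14 - 53.75)^2 / 53.75 = 1580.0625 / 53.75 = 25281/860 ≈ 29.396512
(84 - 53.75)^2 / 53.75 = 915.0625 / 53.75 = 14641/860 ≈ 17.024419
(84 - 53.75)^2 / 53.75 = 915.0625 / 53.75 = 14641/860 ≈ 17.024419
(33 - 53.75)^2 / 53.75 = 430.5625 / 53.75 = 6889/860 ≈ 8.010465
chi2 = 15363/215 ≈ 71.455814

71.4558


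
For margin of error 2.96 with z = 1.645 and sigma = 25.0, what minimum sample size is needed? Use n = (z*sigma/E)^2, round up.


z*sigma/E = 1.645 * 25.0 / 2.96 = 8225/592 ≈ 13.893581
(z*sigma/E)^2 ≈ 193.031595
round up: n = 194

194


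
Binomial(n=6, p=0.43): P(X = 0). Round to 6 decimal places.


P = C(n,k) * p^k * (1-p)^(n-k)
C(6,0) = 1
p^k = 0.43^0 = 1
(1-p)^(n-k) = 0.57^6 ≈ 0.03429645
P = 1 * 1 * 0.03429645 ≈ 0.034296

0.034296


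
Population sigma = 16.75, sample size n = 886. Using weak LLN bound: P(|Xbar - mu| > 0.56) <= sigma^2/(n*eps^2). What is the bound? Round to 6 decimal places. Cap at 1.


bound = min(1, sigma^2/(n*eps^2))
sigma^2 = 16.75^2 = 280.5625
n*eps^2 = 886 * 0.56^2 = 886 * 0.3136 = 277.8496
sigma^2/(n*eps^2) = 280.5625 / 277.8496 ≈ 1.00976392
this exceeds 1, so the bound is capped at 1

1.000000


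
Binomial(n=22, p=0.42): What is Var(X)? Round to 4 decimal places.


Var = n*p*(1-p) = 22 * 0.42 * 0.58 = 5.3592

5.3592


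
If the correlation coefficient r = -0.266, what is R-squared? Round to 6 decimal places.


R^2 = r^2 = (-0.266)^2 = 0.070756

0.070756


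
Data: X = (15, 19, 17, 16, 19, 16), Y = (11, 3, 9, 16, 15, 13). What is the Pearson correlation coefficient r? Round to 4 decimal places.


r = sum((xi-xbar)(yi-ybar)) / sqrt(sum((xi-xbar)^2) * sum((yi-ybar)^2))
n = 6, xbar = 102/6 = 17, ybar = 67/6 ≈ 11.166667
Sxy = sum((xi-xbar)(yi-ybar)) = -15
Sxx = sum((xi-xbar)^2) = 14
Syy = sum((yi-ybar)^2) = 677/6 ≈ 112.833333
sqrt(Sxx*Syy) ≈ 39.745021
r = Sxy / sqrt(Sxx*Syy) = -15 / 39.745021 ≈ -0.377406

-0.3774


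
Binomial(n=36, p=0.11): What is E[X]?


E[X] = n*p = 36 * 0.11 = 3.96

3.96


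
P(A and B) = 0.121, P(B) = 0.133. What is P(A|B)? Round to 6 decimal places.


P(A|B) = P(A and B) / P(B) = 0.121 / 0.133 = 121/133 ≈ 0.90977444

0.909774


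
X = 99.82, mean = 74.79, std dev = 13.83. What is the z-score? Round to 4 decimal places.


z = (X - mu) / sigma
X - mu = 99.82 - 74.79 = 25.03
z = 25.03 / 13.83 = 2503/1383 ≈ 1.809834

1.8098


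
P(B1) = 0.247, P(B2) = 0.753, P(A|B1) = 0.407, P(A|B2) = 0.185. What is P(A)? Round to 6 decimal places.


P(A) = P(A|B1)*P(B1) + P(A|B2)*P(B2)
P(A|B1)*P(B1) = 0.407 * 0.247 = 0.100529
P(A|B2)*P(B2) = 0.185 * 0.753 = 0.139305
P(A) = 0.100529 + 0.139305 = 0.239834

0.239834


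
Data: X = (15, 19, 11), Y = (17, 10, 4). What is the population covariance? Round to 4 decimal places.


Cov = (1/n)*sum((xi-xbar)(yi-ybar))
n = 3, xbar = 45/3 = 15, ybar = 31/3 ≈ 10.333333
sum((xi-xbar)(yi-ybar)) = 24
Cov = 24 / 3 = 8

8.0000


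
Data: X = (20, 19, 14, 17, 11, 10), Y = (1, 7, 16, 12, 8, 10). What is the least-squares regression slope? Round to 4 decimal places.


b = sum((xi-xbar)(yi-ybar)) / sum((xi-xbar)^2)
n = 6, xbar = 91/6 ≈ 15.166667, ybar = 54/6 = 9
Sxy = sum((xi-xbar)(yi-ybar)) = -50
Sxx = sum((xi-xbar)^2) = 521/6 ≈ 86.833333
b = Sxy / Sxx = -300/521 ≈ -0.575816

-0.5758


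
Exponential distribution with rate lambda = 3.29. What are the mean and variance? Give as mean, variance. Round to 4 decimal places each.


mean = 1/lam, var = 1/lam^2
mean = 1 / 3.29 = 100/329 ≈ 0.303951
lam^2 = 3.29^2 = 10.8241
var = 1 / 10.8241 ≈ 0.092386

0.3040, 0.0924


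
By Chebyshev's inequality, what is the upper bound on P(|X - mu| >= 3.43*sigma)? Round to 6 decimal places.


P <= 1/k^2
k^2 = 3.43^2 = 11.7649
1/k^2 = 1 / 11.7649 ≈ 0.08499860

0.084999


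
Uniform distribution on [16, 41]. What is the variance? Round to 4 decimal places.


Var = (b-a)^2 / 12
(b-a)^2 = (41 - 16)^2 = 625
Var = 625/12 ≈ 52.083333

52.0833


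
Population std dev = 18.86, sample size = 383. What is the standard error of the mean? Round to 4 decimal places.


SE = sigma / sqrt(n)
sqrt(383) ≈ 19.570386
SE = 18.86 / 19.570386 ≈ 0.963701

0.9637


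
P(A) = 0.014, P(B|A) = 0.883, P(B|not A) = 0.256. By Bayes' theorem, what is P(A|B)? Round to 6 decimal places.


P(A|B) = P(B|A)*P(A) / P(B), P(B) = P(B|A)*P(A) + P(B|not A)*P(not A)
P(B|A)*P(A) = 0.883 * 0.014 = 0.012362
P(B|not A)*P(not A) = 0.256 * 0.986 = 0.252416
P(B) = 0.012362 + 0.252416 = 0.264778
P(A|B) = 0.012362 / 0.264778 ≈ 0.04668817

0.046688


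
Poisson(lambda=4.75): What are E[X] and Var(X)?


E[X] = Var(X) = lambda = 4.75

4.75, 4.75


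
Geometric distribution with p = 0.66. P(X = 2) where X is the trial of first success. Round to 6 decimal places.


P = (1-p)^(k-1) * p
(1-p)^(k-1) = 0.34^1 = 0.34
P = 0.34 * 0.66 = 0.2244

0.224400


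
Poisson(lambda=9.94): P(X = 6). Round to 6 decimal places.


P = e^(-lam) * lam^k / k!
e^(-9.94) ≈ 0.00004820730
lam^k = 9.94^6 ≈ 964535.699393
k! = 6! = 720
P = 0.00004820730 * 964535.699393 / 720 ≈ 0.064580

0.064580


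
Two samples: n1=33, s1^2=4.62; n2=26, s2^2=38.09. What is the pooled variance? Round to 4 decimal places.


sp^2 = ((n1-1)*s1^2 + (n2-1)*s2^2)/(n1+n2-2)
(n1-1)*s1^2 = 32 * 4.62 = 147.84
(n2-1)*s2^2 = 25 * 38.09 = 952.25
numerator = 147.84 + 952.25 = 1100.09
n1+n2-2 = 57
sp^2 = 1100.09 / 57 = 110009/5700 ≈ 19.299825

19.2998


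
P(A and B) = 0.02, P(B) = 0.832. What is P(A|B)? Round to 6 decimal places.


P(A|B) = P(A and B) / P(B) = 0.02 / 0.832 = 5/208 ≈ 0.02403846

0.024038


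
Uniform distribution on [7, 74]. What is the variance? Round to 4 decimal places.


Var = (b-a)^2 / 12
(b-a)^2 = (74 - 7)^2 = 4489
Var = 4489/12 ≈ 374.083333

374.0833


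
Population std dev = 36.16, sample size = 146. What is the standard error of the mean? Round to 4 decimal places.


SE = sigma / sqrt(n)
sqrt(146) ≈ 12.083046
SE = 36.16 / 12.083046 ≈ 2.992623

2.9926


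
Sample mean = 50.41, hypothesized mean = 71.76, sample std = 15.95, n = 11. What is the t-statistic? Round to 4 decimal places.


t = (xbar - mu0) / (s/sqrt(n))
xbar - mu0 = 50.41 - 71.76 = -21.35
sqrt(11) ≈ 3.31662479
s/sqrt(n) = 15.95 / 3.31662479 ≈ 4.80910595
t = -21.35 / 4.80910595 ≈ -4.439495

-4.4395


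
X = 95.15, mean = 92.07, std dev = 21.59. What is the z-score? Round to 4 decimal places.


z = (X - mu) / sigma
X - mu = 95.15 - 92.07 = 3.08
z = 3.08 / 21.59 = 308/2159 ≈ 0.142659

0.1427


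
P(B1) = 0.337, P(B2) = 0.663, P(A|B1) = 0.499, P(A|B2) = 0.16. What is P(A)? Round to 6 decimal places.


P(A) = P(A|B1)*P(B1) + P(A|B2)*P(B2)
P(A|B1)*P(B1) = 0.499 * 0.337 = 0.168163
P(A|B2)*P(B2) = 0.16 * 0.663 = 0.10608
P(A) = 0.168163 + 0.10608 = 0.274243

0.274243


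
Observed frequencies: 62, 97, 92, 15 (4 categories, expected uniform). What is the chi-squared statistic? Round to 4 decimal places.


chi2 = sum((O-E)^2/E), E = total/4
total = 266, E = 266/4 = 66.5
(62 - 66.5)^2 / 66.5 = 20.25 / 66.5 = 81/266 ≈ 0.304511
(97 - 66.5)^2 / 66.5 = 930.25 / 66.5 = 3721/266 ≈ 13.988722
(92 - 66.5)^2 / 66.5 = 650.25 / 66.5 = 2601/266 ≈ 9.778195
(15 - 66.5)^2 / 66.5 = 2652.25 / 66.5 = 10609/266 ≈ 39.883459
chi2 = 8506/133 ≈ 63.954887

63.9549


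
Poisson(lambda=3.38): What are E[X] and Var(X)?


E[X] = Var(X) = lambda = 3.38

3.38, 3.38


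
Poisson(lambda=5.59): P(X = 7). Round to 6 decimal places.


P = e^(-lam) * lam^k / k!
e^(-5.59) ≈ 0.003735028
lam^k = 5.59^7 ≈ 170562.147400
k! = 7! = 5040
P = 0.003735028 * 170562.147400 / 5040 ≈ 0.126400

0.126400


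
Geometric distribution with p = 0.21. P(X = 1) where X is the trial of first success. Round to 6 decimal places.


P = (1-p)^(k-1) * p
(1-p)^(k-1) = 0.79^0 = 1
P = 1 * 0.21 = 0.21

0.210000


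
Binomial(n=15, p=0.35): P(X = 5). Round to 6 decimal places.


P = C(n,k) * p^k * (1-p)^(n-k)
C(15,5) = 3003
p^k = 0.35^5 ≈ 0.005252188
(1-p)^(n-k) = 0.65^10 ≈ 0.01346274
P = 3003 * 0.005252188 * 0.01346274 ≈ 0.212339

0.212339


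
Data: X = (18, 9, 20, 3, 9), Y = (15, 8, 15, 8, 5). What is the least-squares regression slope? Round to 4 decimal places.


b = sum((xi-xbar)(yi-ybar)) / sum((xi-xbar)^2)
n = 5, xbar = 59/5 = 11.8, ybar = 51/5 = 10.2
Sxy = sum((xi-xbar)(yi-ybar)) = 109.2
Sxx = sum((xi-xbar)^2) = 198.8
b = Sxy / Sxx = 39/71 ≈ 0.549296

0.5493


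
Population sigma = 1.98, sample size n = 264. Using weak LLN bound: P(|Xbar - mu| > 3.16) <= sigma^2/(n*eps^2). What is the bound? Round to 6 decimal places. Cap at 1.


bound = min(1, sigma^2/(n*eps^2))
sigma^2 = 1.98^2 = 3.9204
n*eps^2 = 264 * 3.16^2 = 264 * 9.9856 = 2636.1984
sigma^2/(n*eps^2) = 3.9204 / 2636.1984 ≈ 0.00148714

0.001487


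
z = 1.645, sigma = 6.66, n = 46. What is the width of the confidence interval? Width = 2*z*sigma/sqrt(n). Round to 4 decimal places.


width = 2*z*sigma/sqrt(n)
2*z*sigma = 2 * 1.645 * 6.66 = 21.9114
sqrt(46) ≈ 6.782330
width = 21.9114 / 6.782330 ≈ 3.230660

3.2307


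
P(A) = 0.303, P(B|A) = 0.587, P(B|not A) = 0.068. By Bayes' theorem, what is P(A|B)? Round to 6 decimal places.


P(A|B) = P(B|A)*P(A) / P(B), P(B) = P(B|A)*P(A) + P(B|not A)*P(not A)
P(B|A)*P(A) = 0.587 * 0.303 = 0.177861
P(B|not A)*P(not A) = 0.068 * 0.697 = 0.047396
P(B) = 0.177861 + 0.047396 = 0.225257
P(A|B) = 0.177861 / 0.225257 ≈ 0.78959144

0.789591


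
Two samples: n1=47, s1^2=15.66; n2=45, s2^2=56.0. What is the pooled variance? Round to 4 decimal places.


sp^2 = ((n1-1)*s1^2 + (n2-1)*s2^2)/(n1+n2-2)
(n1-1)*s1^2 = 46 * 15.66 = 720.36
(n2-1)*s2^2 = 44 * 56.0 = 2464
numerator = 720.36 + 2464 = 3184.36
n1+n2-2 = 90
sp^2 = 3184.36 / 90 = 79609/2250 ≈ 35.381778

35.3818


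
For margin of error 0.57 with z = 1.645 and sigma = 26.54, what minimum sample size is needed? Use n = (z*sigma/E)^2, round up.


z*sigma/E = 1.645 * 26.54 / 0.57 = 436583/5700 ≈ 76.593509
(z*sigma/E)^2 ≈ 5866.565586
round up: n = 5867

5867


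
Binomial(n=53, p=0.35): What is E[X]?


E[X] = n*p = 53 * 0.35 = 18.55

18.55


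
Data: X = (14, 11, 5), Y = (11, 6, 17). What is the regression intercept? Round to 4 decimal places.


a = ybar - b*xbar, where b = sum((xi-xbar)(yi-ybar)) / sum((xi-xbar)^2)
n = 3, xbar = 30/3 = 10, ybar = 34/3 ≈ 11.333333
Sxy = sum((xi-xbar)(yi-ybar)) = -35
Sxx = sum((xi-xbar)^2) = 42
b = Sxy / Sxx = -5/6 ≈ -0.833333
a = 11.333333 - (-0.833333) * 10 = 59/3 ≈ 19.666667

19.6667


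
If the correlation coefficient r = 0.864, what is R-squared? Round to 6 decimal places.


R^2 = r^2 = (0.864)^2 = 0.746496

0.746496


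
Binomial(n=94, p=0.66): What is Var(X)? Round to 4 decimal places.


Var = n*p*(1-p) = 94 * 0.66 * 0.34 = 21.0936

21.0936


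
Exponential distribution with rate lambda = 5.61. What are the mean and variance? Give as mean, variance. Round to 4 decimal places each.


mean = 1/lam, var = 1/lam^2
mean = 1 / 5.61 = 100/561 ≈ 0.178253
lam^2 = 5.61^2 = 31.4721
var = 1 / 31.4721 ≈ 0.031774

0.1783, 0.0318


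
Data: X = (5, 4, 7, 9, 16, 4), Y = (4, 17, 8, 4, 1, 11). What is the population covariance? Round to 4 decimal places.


Cov = (1/n)*sum((xi-xbar)(yi-ybar))
n = 6, xbar = 45/6 = 7.5, ybar = 45/6 = 7.5
sum((xi-xbar)(yi-ybar)) = -97.5
Cov = -97.5 / 6 = -16.25

-16.2500


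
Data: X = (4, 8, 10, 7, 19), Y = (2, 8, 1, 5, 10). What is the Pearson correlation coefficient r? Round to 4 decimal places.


r = sum((xi-xbar)(yi-ybar)) / sqrt(sum((xi-xbar)^2) * sum((yi-ybar)^2))
n = 5, xbar = 48/5 = 9.6, ybar = 26/5 = 5.2
Sxy = sum((xi-xbar)(yi-ybar)) = 57.4
Sxx = sum((xi-xbar)^2) = 129.2
Syy = sum((yi-ybar)^2) = 58.8
sqrt(Sxx*Syy) ≈ 87.160542
r = Sxy / sqrt(Sxx*Syy) = 57.4 / 87.160542 ≈ 0.658555

0.6586


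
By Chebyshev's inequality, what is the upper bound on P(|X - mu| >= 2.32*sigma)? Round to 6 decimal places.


P <= 1/k^2
k^2 = 2.32^2 = 5.3824
1/k^2 = 1 / 5.3824 = 625/3364 ≈ 0.18579073

0.185791


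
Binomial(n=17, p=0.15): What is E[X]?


E[X] = n*p = 17 * 0.15 = 2.55

2.55


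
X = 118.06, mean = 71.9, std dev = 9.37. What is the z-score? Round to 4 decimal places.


z = (X - mu) / sigma
X - mu = 118.06 - 71.9 = 46.16
z = 46.16 / 9.37 = 4616/937 ≈ 4.926361

4.9264


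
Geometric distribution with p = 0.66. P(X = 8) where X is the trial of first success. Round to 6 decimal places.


P = (1-p)^(k-1) * p
(1-p)^(k-1) = 0.34^7 ≈ 0.0005252335
P = 0.0005252335 * 0.66 ≈ 0.0003466541

0.000347


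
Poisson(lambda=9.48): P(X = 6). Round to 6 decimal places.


P = e^(-lam) * lam^k / k!
e^(-9.48) ≈ 0.00007636394
lam^k = 9.48^6 ≈ 725855.252786
k! = 6! = 720
P = 0.00007636394 * 725855.252786 / 720 ≈ 0.076985

0.076985


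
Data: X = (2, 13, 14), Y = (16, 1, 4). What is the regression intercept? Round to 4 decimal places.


a = ybar - b*xbar, where b = sum((xi-xbar)(yi-ybar)) / sum((xi-xbar)^2)
n = 3, xbar = 29/3 ≈ 9.666667, ybar = 21/3 = 7
Sxy = sum((xi-xbar)(yi-ybar)) = -102
Sxx = sum((xi-xbar)^2) = 266/3 ≈ 88.666667
b = Sxy / Sxx = -153/133 ≈ -1.150376
a = 7 - (-1.150376) * 9.666667 = 2410/133 ≈ 18.120301

18.1203


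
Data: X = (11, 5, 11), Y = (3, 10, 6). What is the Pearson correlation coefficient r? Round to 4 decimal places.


r = sum((xi-xbar)(yi-ybar)) / sqrt(sum((xi-xbar)^2) * sum((yi-ybar)^2))
n = 3, xbar = 27/3 = 9, ybar = 19/3 ≈ 6.333333
Sxy = sum((xi-xbar)(yi-ybar)) = -22
Sxx = sum((xi-xbar)^2) = 24
Syy = sum((yi-ybar)^2) = 74/3 ≈ 24.666667
sqrt(Sxx*Syy) ≈ 24.331050
r = Sxy / sqrt(Sxx*Syy) = -22 / 24.331050 ≈ -0.904194

-0.9042


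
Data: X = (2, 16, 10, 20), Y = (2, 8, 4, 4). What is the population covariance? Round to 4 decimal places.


Cov = (1/n)*sum((xi-xbar)(yi-ybar))
n = 4, xbar = 48/4 = 12, ybar = 18/4 = 4.5
sum((xi-xbar)(yi-ybar)) = 36
Cov = 36 / 4 = 9

9.0000


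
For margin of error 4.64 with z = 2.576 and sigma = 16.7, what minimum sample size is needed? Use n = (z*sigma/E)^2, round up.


z*sigma/E = 2.576 * 16.7 / 4.64 = 26887/2900 ≈ 9.271379
(z*sigma/E)^2 ≈ 85.958474
round up: n = 86

86


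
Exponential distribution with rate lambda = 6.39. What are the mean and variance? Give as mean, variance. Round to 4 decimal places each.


mean = 1/lam, var = 1/lam^2
mean = 1 / 6.39 = 100/639 ≈ 0.156495
lam^2 = 6.39^2 = 40.8321
var = 1 / 40.8321 ≈ 0.024491

0.1565, 0.0245


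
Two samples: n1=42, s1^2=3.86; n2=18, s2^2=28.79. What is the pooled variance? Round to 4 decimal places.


sp^2 = ((n1-1)*s1^2 + (n2-1)*s2^2)/(n1+n2-2)
(n1-1)*s1^2 = 41 * 3.86 = 158.26
(n2-1)*s2^2 = 17 * 28.79 = 489.43
numerator = 158.26 + 489.43 = 647.69
n1+n2-2 = 58
sp^2 = 647.69 / 58 = 64769/5800 ≈ 11.167069

11.1671


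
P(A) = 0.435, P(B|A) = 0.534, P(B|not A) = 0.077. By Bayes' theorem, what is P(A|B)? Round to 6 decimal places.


P(A|B) = P(B|A)*P(A) / P(B), P(B) = P(B|A)*P(A) + P(B|not A)*P(not A)
P(B|A)*P(A) = 0.534 * 0.435 = 0.23229
P(B|not A)*P(not A) = 0.077 * 0.565 = 0.043505
P(B) = 0.23229 + 0.043505 = 0.275795
P(A|B) = 0.23229 / 0.275795 ≈ 0.84225602

0.842256


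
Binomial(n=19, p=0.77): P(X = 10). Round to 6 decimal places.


P = C(n,k) * p^k * (1-p)^(n-k)
C(19,10) = 92378
p^k = 0.77^10 ≈ 0.07326680
(1-p)^(n-k) = 0.23^9 ≈ 0.000001801153
P = 92378 * 0.07326680 * 0.000001801153 ≈ 0.012191

0.012191


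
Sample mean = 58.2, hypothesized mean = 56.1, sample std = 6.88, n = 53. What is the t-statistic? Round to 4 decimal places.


t = (xbar - mu0) / (s/sqrt(n))
xbar - mu0 = 58.2 - 56.1 = 2.1
sqrt(53) ≈ 7.28010989
s/sqrt(n) = 6.88 / 7.28010989 ≈ 0.94504068
t = 2.1 / 0.94504068 ≈ 2.222127

2.2221


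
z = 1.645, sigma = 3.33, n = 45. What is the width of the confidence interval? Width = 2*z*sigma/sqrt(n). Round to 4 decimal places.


width = 2*z*sigma/sqrt(n)
2*z*sigma = 2 * 1.645 * 3.33 = 10.9557
sqrt(45) ≈ 6.708204
width = 10.9557 / 6.708204 ≈ 1.633179

1.6332


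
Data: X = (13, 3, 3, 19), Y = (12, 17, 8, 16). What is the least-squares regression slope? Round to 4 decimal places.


b = sum((xi-xbar)(yi-ybar)) / sum((xi-xbar)^2)
n = 4, xbar = 38/4 = 9.5, ybar = 53/4 = 13.25
Sxy = sum((xi-xbar)(yi-ybar)) = 31.5
Sxx = sum((xi-xbar)^2) = 187
b = Sxy / Sxx = 63/374 ≈ 0.168449

0.1684


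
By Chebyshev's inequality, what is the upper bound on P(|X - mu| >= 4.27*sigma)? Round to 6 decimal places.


P <= 1/k^2
k^2 = 4.27^2 = 18.2329
1/k^2 = 1 / 18.2329 ≈ 0.05484591

0.054846


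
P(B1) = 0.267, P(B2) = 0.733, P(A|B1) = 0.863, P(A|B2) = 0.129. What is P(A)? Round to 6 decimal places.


P(A) = P(A|B1)*P(B1) + P(A|B2)*P(B2)
P(A|B1)*P(B1) = 0.863 * 0.267 = 0.230421
P(A|B2)*P(B2) = 0.129 * 0.733 = 0.094557
P(A) = 0.230421 + 0.094557 = 0.324978

0.324978


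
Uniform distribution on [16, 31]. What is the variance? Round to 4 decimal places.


Var = (b-a)^2 / 12
(b-a)^2 = (31 - 16)^2 = 225
Var = 225/12 = 18.75

18.7500


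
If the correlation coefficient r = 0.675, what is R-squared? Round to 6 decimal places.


R^2 = r^2 = (0.675)^2 = 0.455625

0.455625


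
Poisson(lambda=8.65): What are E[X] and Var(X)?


E[X] = Var(X) = lambda = 8.65

8.65, 8.65


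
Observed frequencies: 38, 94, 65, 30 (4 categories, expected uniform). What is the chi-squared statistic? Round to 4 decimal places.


chi2 = sum((O-E)^2/E), E = total/4
total = 227, E = 227/4 = 56.75
(38 - 56.75)^2 / 56.75 = 351.5625 / 56.75 = 5625/908 ≈ 6.194934
(94 - 56.75)^2 / 56.75 = 1387.5625 / 56.75 = 22201/908 ≈ 24.450441
(65 - 56.75)^2 / 56.75 = 68.0625 / 56.75 = 1089/908 ≈ 1.199339
(30 - 56.75)^2 / 56.75 = 715.5625 / 56.75 = 11449/908 ≈ 12.609031
chi2 = 10091/227 ≈ 44.453744

44.4537


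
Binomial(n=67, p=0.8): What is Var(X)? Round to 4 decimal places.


Var = n*p*(1-p) = 67 * 0.8 * 0.2 = 10.72

10.7200


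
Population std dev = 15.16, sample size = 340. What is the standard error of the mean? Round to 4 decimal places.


SE = sigma / sqrt(n)
sqrt(340) ≈ 18.439089
SE = 15.16 / 18.439089 ≈ 0.822166

0.8222


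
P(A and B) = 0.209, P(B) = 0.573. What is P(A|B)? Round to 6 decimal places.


P(A|B) = P(A and B) / P(B) = 0.209 / 0.573 = 209/573 ≈ 0.36474695

0.364747


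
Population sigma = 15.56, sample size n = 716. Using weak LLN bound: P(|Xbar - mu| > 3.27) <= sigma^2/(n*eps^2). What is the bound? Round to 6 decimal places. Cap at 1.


bound = min(1, sigma^2/(n*eps^2))
sigma^2 = 15.56^2 = 242.1136
n*eps^2 = 716 * 3.27^2 = 716 * 10.6929 = 7656.1164
sigma^2/(n*eps^2) = 242.1136 / 7656.1164 ≈ 0.03162355

0.031624


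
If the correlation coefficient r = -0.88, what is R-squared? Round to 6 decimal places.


R^2 = r^2 = (-0.88)^2 = 0.7744

0.774400


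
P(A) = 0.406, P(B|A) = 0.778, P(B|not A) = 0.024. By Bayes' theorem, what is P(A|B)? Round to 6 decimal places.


P(A|B) = P(B|A)*P(A) / P(B), P(B) = P(B|A)*P(A) + P(B|not A)*P(not A)
P(B|A)*P(A) = 0.778 * 0.406 = 0.315868
P(B|not A)*P(not A) = 0.024 * 0.594 = 0.014256
P(B) = 0.315868 + 0.014256 = 0.330124
P(A|B) = 0.315868 / 0.330124 ≈ 0.95681623

0.956816


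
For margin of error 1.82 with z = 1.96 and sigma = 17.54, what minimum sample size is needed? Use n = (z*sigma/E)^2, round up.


z*sigma/E = 1.96 * 17.54 / 1.82 = 6139/325 ≈ 18.889231
(z*sigma/E)^2 ≈ 356.803039
round up: n = 357

357


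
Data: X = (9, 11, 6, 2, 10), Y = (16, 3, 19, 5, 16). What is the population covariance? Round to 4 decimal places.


Cov = (1/n)*sum((xi-xbar)(yi-ybar))
n = 5, xbar = 38/5 = 7.6, ybar = 59/5 = 11.8
sum((xi-xbar)(yi-ybar)) = 12.6
Cov = 12.6 / 5 = 2.52

2.5200


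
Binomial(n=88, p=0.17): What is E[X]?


E[X] = n*p = 88 * 0.17 = 14.96

14.96


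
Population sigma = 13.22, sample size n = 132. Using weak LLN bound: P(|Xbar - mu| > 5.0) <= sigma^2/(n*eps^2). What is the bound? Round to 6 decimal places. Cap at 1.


bound = min(1, sigma^2/(n*eps^2))
sigma^2 = 13.22^2 = 174.7684
n*eps^2 = 132 * 5.0^2 = 132 * 25 = 3300
sigma^2/(n*eps^2) = 174.7684 / 3300 ≈ 0.05296012

0.052960


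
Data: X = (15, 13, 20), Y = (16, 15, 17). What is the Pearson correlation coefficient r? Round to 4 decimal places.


r = sum((xi-xbar)(yi-ybar)) / sqrt(sum((xi-xbar)^2) * sum((yi-ybar)^2))
n = 3, xbar = 48/3 = 16, ybar = 48/3 = 16
Sxy = sum((xi-xbar)(yi-ybar)) = 7
Sxx = sum((xi-xbar)^2) = 26
Syy = sum((yi-ybar)^2) = 2
sqrt(Sxx*Syy) ≈ 7.211103
r = Sxy / sqrt(Sxx*Syy) = 7 / 7.211103 ≈ 0.970725

0.9707


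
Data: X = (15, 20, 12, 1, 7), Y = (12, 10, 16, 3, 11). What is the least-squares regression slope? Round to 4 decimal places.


b = sum((xi-xbar)(yi-ybar)) / sum((xi-xbar)^2)
n = 5, xbar = 55/5 = 11, ybar = 52/5 = 10.4
Sxy = sum((xi-xbar)(yi-ybar)) = 80
Sxx = sum((xi-xbar)^2) = 214
b = Sxy / Sxx = 40/107 ≈ 0.373832

0.3738


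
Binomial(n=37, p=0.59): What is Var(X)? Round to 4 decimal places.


Var = n*p*(1-p) = 37 * 0.59 * 0.41 = 8.9503

8.9503


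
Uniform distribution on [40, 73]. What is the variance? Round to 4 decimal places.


Var = (b-a)^2 / 12
(b-a)^2 = (73 - 40)^2 = 1089
Var = 1089/12 = 90.75

90.7500


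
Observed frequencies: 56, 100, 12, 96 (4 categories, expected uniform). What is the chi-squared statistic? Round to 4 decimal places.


chi2 = sum((O-E)^2/E), E = total/4
total = 264, E = 264/4 = 66
(56 - 66)^2 / 66 = 100 / 66 = 50/33 ≈ 1.515152
(100 - 66)^2 / 66 = 1156 / 66 = 578/33 ≈ 17.515152
(12 - 66)^2 / 66 = 2916 / 66 = 486/11 ≈ 44.181818
(96 - 66)^2 / 66 = 900 / 66 = 150/11 ≈ 13.636364
chi2 = 2536/33 ≈ 76.848485

76.8485


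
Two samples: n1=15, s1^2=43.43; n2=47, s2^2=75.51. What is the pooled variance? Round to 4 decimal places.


sp^2 = ((n1-1)*s1^2 + (n2-1)*s2^2)/(n1+n2-2)
(n1-1)*s1^2 = 14 * 43.43 = 608.02
(n2-1)*s2^2 = 46 * 75.51 = 3473.46
numerator = 608.02 + 3473.46 = 4081.48
n1+n2-2 = 60
sp^2 = 4081.48 / 60 = 102037/1500 ≈ 68.024667

68.0247


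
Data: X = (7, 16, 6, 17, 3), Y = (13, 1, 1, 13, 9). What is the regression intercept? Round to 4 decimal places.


a = ybar - b*xbar, where b = sum((xi-xbar)(yi-ybar)) / sum((xi-xbar)^2)
n = 5, xbar = 49/5 = 9.8, ybar = 37/5 = 7.4
Sxy = sum((xi-xbar)(yi-ybar)) = -1.6
Sxx = sum((xi-xbar)^2) = 158.8
b = Sxy / Sxx = -4/397 ≈ -0.010076
a = 7.4 - (-0.010076) * 9.8 = 2977/397 ≈ 7.498741

7.4987


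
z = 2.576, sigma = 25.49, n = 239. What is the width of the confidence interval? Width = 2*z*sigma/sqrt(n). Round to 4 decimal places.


width = 2*z*sigma/sqrt(n)
2*z*sigma = 2 * 2.576 * 25.49 = 131.32448
sqrt(239) ≈ 15.459625
width = 131.32448 / 15.459625 ≈ 8.494674

8.4947


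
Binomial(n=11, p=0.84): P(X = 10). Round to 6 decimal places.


P = C(n,k) * p^k * (1-p)^(n-k)
C(11,10) = 11
p^k = 0.84^10 ≈ 0.1749012
(1-p)^(n-k) = 0.16^1 = 0.16
P = 11 * 0.1749012 * 0.16 ≈ 0.307826

0.307826


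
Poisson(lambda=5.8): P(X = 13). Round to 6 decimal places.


P = e^(-lam) * lam^k / k!
e^(-5.8) ≈ 0.003027555
lam^k = 5.8^13 ≈ 8405507041.655687
k! = 13! = 6227020800
P = 0.003027555 * 8405507041.655687 / 6227020800 ≈ 0.004087

0.004087


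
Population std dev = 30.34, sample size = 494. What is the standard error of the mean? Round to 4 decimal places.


SE = sigma / sqrt(n)
sqrt(494) ≈ 22.226111
SE = 30.34 / 22.226111 ≈ 1.365061

1.3651


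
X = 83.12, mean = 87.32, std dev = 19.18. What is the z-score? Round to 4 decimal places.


z = (X - mu) / sigma
X - mu = 83.12 - 87.32 = -4.2
z = -4.2 / 19.18 = -30/137 ≈ -0.218978

-0.2190


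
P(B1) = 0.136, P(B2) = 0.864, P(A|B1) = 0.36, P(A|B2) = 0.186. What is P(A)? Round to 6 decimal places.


P(A) = P(A|B1)*P(B1) + P(A|B2)*P(B2)
P(A|B1)*P(B1) = 0.36 * 0.136 = 0.04896
P(A|B2)*P(B2) = 0.186 * 0.864 = 0.160704
P(A) = 0.04896 + 0.160704 = 0.209664

0.209664


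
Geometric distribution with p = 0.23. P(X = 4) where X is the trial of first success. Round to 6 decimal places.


P = (1-p)^(k-1) * p
(1-p)^(k-1) = 0.77^3 = 0.456533
P = 0.456533 * 0.23 ≈ 0.1050026

0.105003


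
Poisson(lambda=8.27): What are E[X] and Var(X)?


E[X] = Var(X) = lambda = 8.27

8.27, 8.27


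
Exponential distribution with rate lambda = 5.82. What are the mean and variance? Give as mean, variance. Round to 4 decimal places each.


mean = 1/lam, var = 1/lam^2
mean = 1 / 5.82 = 50/291 ≈ 0.171821
lam^2 = 5.82^2 = 33.8724
var = 1 / 33.8724 ≈ 0.029523

0.1718, 0.0295


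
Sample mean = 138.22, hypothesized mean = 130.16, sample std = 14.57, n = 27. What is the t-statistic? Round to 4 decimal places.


t = (xbar - mu0) / (s/sqrt(n))
xbar - mu0 = 138.22 - 130.16 = 8.06
sqrt(27) ≈ 5.19615242
s/sqrt(n) = 14.57 / 5.19615242 ≈ 2.80399781
t = 8.06 / 2.80399781 ≈ 2.874467

2.8745


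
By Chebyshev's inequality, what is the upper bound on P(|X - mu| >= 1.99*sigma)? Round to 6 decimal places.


P <= 1/k^2
k^2 = 1.99^2 = 3.9601
1/k^2 = 1 / 3.9601 ≈ 0.25251888

0.252519


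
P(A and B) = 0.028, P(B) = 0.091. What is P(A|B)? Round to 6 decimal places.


P(A|B) = P(A and B) / P(B) = 0.028 / 0.091 = 4/13 ≈ 0.30769231

0.307692


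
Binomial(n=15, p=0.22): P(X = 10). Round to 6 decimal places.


P = C(n,k) * p^k * (1-p)^(n-k)
C(15,10) = 3003
p^k = 0.22^10 ≈ 0.0000002655992
(1-p)^(n-k) = 0.78^5 ≈ 0.2887174
P = 3003 * 0.0000002655992 * 0.2887174 ≈ 0.000230

0.000230


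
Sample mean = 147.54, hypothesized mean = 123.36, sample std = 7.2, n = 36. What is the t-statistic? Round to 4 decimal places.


t = (xbar - mu0) / (s/sqrt(n))
xbar - mu0 = 147.54 - 123.36 = 24.18
sqrt(36) = 6
s/sqrt(n) = 7.2 / 6 = 1.2
t = 24.18 / 1.2 = 20.15

20.1500


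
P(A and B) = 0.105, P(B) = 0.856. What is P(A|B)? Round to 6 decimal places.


P(A|B) = P(A and B) / P(B) = 0.105 / 0.856 = 105/856 ≈ 0.12266355

0.122664


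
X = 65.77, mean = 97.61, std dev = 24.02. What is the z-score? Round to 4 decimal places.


z = (X - mu) / sigma
X - mu = 65.77 - 97.61 = -31.84
z = -31.84 / 24.02 = -1592/1201 ≈ -1.325562

-1.3256


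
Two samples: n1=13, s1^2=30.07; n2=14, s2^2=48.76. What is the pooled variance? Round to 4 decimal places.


sp^2 = ((n1-1)*s1^2 + (n2-1)*s2^2)/(n1+n2-2)
(n1-1)*s1^2 = 12 * 30.07 = 360.84
(n2-1)*s2^2 = 13 * 48.76 = 633.88
numerator = 360.84 + 633.88 = 994.72
n1+n2-2 = 25
sp^2 = 994.72 / 25 = 39.7888

39.7888


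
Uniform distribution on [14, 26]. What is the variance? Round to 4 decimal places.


Var = (b-a)^2 / 12
(b-a)^2 = (26 - 14)^2 = 144
Var = 144/12 = 12

12.0000


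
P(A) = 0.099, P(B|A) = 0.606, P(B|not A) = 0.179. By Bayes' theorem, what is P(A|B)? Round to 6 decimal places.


P(A|B) = P(B|A)*P(A) / P(B), P(B) = P(B|A)*P(A) + P(B|not A)*P(not A)
P(B|A)*P(A) = 0.606 * 0.099 = 0.059994
P(B|not A)*P(not A) = 0.179 * 0.901 = 0.161279
P(B) = 0.059994 + 0.161279 = 0.221273
P(A|B) = 0.059994 / 0.221273 ≈ 0.27113114

0.271131


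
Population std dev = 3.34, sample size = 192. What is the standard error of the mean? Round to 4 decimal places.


SE = sigma / sqrt(n)
sqrt(192) ≈ 13.856406
SE = 3.34 / 13.856406 ≈ 0.241044

0.2410


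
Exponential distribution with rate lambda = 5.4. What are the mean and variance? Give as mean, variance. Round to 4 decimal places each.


mean = 1/lam, var = 1/lam^2
mean = 1 / 5.4 = 5/27 ≈ 0.185185
lam^2 = 5.4^2 = 29.16
var = 1 / 29.16 = 25/729 ≈ 0.034294

0.1852, 0.0343


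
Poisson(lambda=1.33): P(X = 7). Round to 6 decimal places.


P = e^(-lam) * lam^k / k!
e^(-1.33) ≈ 0.2644773
lam^k = 1.33^7 ≈ 7.361418
k! = 7! = 5040
P = 0.2644773 * 7.361418 / 5040 ≈ 0.000386

0.000386


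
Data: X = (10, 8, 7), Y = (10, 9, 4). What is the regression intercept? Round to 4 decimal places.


a = ybar - b*xbar, where b = sum((xi-xbar)(yi-ybar)) / sum((xi-xbar)^2)
n = 3, xbar = 25/3 ≈ 8.333333, ybar = 23/3 ≈ 7.666667
Sxy = sum((xi-xbar)(yi-ybar)) = 25/3 ≈ 8.333333
Sxx = sum((xi-xbar)^2) = 14/3 ≈ 4.666667
b = Sxy / Sxx = 25/14 ≈ 1.785714
a = 7.666667 - 1.785714 * 8.333333 = -101/14 ≈ -7.214286

-7.2143


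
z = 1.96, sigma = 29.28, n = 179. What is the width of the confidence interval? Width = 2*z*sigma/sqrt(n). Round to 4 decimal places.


width = 2*z*sigma/sqrt(n)
2*z*sigma = 2 * 1.96 * 29.28 = 114.7776
sqrt(179) ≈ 13.379088
width = 114.7776 / 13.379088 ≈ 8.578881

8.5789


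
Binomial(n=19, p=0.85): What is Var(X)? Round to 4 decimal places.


Var = n*p*(1-p) = 19 * 0.85 * 0.15 = 2.4225

2.4225


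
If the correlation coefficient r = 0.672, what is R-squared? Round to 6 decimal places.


R^2 = r^2 = (0.672)^2 = 0.451584

0.451584


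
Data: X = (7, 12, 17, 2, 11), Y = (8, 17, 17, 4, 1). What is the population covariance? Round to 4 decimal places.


Cov = (1/n)*sum((xi-xbar)(yi-ybar))
n = 5, xbar = 49/5 = 9.8, ybar = 47/5 = 9.4
sum((xi-xbar)(yi-ybar)) = 107.4
Cov = 107.4 / 5 = 21.48

21.4800


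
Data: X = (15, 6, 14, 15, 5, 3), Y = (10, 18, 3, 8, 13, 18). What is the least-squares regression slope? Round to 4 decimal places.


b = sum((xi-xbar)(yi-ybar)) / sum((xi-xbar)^2)
n = 6, xbar = 58/6 = 29/3 ≈ 9.666667, ybar = 70/6 = 35/3 ≈ 11.666667
Sxy = sum((xi-xbar)(yi-ybar)) = -413/3 ≈ -137.666667
Sxx = sum((xi-xbar)^2) = 466/3 ≈ 155.333333
b = Sxy / Sxx = -413/466 ≈ -0.886266

-0.8863
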